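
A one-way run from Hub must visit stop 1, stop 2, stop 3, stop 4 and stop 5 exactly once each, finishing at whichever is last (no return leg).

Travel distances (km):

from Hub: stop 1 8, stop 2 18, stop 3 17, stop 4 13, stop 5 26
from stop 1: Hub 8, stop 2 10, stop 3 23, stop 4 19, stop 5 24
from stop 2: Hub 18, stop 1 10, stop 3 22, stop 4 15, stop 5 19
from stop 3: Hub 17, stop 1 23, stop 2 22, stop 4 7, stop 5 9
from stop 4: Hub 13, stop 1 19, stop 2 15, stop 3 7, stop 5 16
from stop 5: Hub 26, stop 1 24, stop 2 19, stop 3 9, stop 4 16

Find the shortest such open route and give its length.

Shortest open route: 49 km.

There are 5! = 120 possible orderings.
Hub→stop 1→stop 2→stop 3→stop 4→stop 5: 8+10+22+7+16 = 63
Hub→stop 1→stop 2→stop 3→stop 5→stop 4: 8+10+22+9+16 = 65
Hub→stop 1→stop 2→stop 4→stop 3→stop 5: 8+10+15+7+9 = 49
Hub→stop 1→stop 2→stop 4→stop 5→stop 3: 8+10+15+16+9 = 58
Hub→stop 1→stop 2→stop 5→stop 3→stop 4: 8+10+19+9+7 = 53
Hub→stop 1→stop 2→stop 5→stop 4→stop 3: 8+10+19+16+7 = 60
Hub→stop 1→stop 3→stop 2→stop 4→stop 5: 8+23+22+15+16 = 84
Hub→stop 1→stop 3→stop 2→stop 5→stop 4: 8+23+22+19+16 = 88
Hub→stop 1→stop 3→stop 4→stop 2→stop 5: 8+23+7+15+19 = 72
Hub→stop 1→stop 3→stop 4→stop 5→stop 2: 8+23+7+16+19 = 73
Hub→stop 1→stop 3→stop 5→stop 2→stop 4: 8+23+9+19+15 = 74
Hub→stop 1→stop 3→stop 5→stop 4→stop 2: 8+23+9+16+15 = 71
Hub→stop 1→stop 4→stop 2→stop 3→stop 5: 8+19+15+22+9 = 73
Hub→stop 1→stop 4→stop 2→stop 5→stop 3: 8+19+15+19+9 = 70
… (106 more)
The minimum is 49.
One shortest path: Hub → stop 1 → stop 2 → stop 4 → stop 3 → stop 5.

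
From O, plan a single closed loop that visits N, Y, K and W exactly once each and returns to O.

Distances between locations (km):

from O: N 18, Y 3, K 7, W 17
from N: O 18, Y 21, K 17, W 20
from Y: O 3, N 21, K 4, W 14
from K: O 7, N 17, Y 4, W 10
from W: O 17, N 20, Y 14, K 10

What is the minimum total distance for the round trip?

Minimum total distance: 55 km.

O-N-Y-K-W-O: 18+21+4+10+17 = 70
O-N-Y-W-K-O: 18+21+14+10+7 = 70
O-N-K-Y-W-O: 18+17+4+14+17 = 70
O-N-K-W-Y-O: 18+17+10+14+3 = 62
O-N-W-Y-K-O: 18+20+14+4+7 = 63
O-N-W-K-Y-O: 18+20+10+4+3 = 55
O-Y-N-K-W-O: 3+21+17+10+17 = 68
O-Y-N-W-K-O: 3+21+20+10+7 = 61
O-Y-K-N-W-O: 3+4+17+20+17 = 61
O-Y-W-N-K-O: 3+14+20+17+7 = 61
O-K-N-Y-W-O: 7+17+21+14+17 = 76
O-K-Y-N-W-O: 7+4+21+20+17 = 69
The minimum is 55.
One optimal route: O → N → W → K → Y → O (or its reverse).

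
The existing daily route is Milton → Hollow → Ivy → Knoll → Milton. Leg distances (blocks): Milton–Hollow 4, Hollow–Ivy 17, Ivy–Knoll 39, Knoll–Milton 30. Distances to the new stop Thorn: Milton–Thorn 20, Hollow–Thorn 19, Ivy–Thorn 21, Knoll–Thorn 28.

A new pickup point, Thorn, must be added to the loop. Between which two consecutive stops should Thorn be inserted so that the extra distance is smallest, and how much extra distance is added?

Insertion cost between consecutive stops i–j is d(i,Thorn) + d(Thorn,j) − d(i,j):
  between Milton and Hollow: 20 + 19 − 4 = 35
  between Hollow and Ivy: 19 + 21 − 17 = 23
  between Ivy and Knoll: 21 + 28 − 39 = 10
  between Knoll and Milton: 28 + 20 − 30 = 18
Cheapest insertion is between Ivy and Knoll, adding 10.
New total = 90 + 10 = 100.

Adding 10 blocks by placing Thorn on the Ivy–Knoll leg.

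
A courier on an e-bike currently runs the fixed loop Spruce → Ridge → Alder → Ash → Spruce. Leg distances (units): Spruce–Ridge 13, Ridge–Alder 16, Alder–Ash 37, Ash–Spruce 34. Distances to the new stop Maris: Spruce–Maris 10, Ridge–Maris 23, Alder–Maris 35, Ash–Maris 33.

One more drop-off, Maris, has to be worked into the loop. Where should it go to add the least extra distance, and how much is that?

+9 — insert Maris between Ash and Spruce.

Insertion cost between consecutive stops i–j is d(i,Maris) + d(Maris,j) − d(i,j):
  between Spruce and Ridge: 10 + 23 − 13 = 20
  between Ridge and Alder: 23 + 35 − 16 = 42
  between Alder and Ash: 35 + 33 − 37 = 31
  between Ash and Spruce: 33 + 10 − 34 = 9
Cheapest insertion is between Ash and Spruce, adding 9.
New total = 100 + 9 = 109.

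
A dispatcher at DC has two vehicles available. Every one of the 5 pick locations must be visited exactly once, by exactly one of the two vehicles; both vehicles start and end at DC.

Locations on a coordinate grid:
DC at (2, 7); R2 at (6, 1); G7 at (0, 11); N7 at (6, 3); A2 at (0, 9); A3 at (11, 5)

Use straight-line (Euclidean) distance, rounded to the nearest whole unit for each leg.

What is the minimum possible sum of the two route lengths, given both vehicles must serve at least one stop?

32 — the smallest possible combined total.

There are 2^4 − 1 = 15 ways to divide the 5 stops into two non-empty groups. For each, the best each vehicle can do is its own shortest tour through its group:
  {R2} + {G7, N7, A2, A3}: 14 + 28 = 42
  {G7} + {R2, N7, A2, A3}: 8 + 28 = 36
  {R2, G7} + {N7, A2, A3}: 23 + 25 = 48
  {N7} + {R2, G7, A2, A3}: 12 + 31 = 43
  {R2, N7} + {G7, A2, A3}: 15 + 27 = 42
  {G7, N7} + {R2, A2, A3}: 20 + 28 = 48
  … (15 splits in total)
  {G7, A2} + {R2, N7, A3}: 9 + 23 = 32  ← best
Best: vehicle 1 DC → G7 → A2 → DC = 9; vehicle 2 DC → R2 → N7 → A3 → DC = 23; combined 32.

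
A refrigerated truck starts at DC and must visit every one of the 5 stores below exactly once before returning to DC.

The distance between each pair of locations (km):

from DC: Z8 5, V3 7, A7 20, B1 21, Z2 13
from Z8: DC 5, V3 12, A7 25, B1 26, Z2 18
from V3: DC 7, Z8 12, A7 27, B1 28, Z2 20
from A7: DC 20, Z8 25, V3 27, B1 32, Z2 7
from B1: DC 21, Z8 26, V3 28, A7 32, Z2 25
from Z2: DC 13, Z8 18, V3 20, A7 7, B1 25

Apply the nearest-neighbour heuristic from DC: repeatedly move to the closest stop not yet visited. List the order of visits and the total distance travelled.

DC → [Z8:5 / V3:7 / Z2:13 / A7:20 / B1:21] → Z8 (5)
Z8 → [V3:12 / Z2:18 / A7:25 / B1:26] → V3 (12)
V3 → [Z2:20 / A7:27 / B1:28] → Z2 (20)
Z2 → [A7:7 / B1:25] → A7 (7)
A7 → [B1:32] → B1 (32)
Return B1→DC: 21.
Total = 5 + 12 + 20 + 7 + 32 + 21 = 97.

Nearest-neighbour total = 97 km; route DC → Z8 → V3 → Z2 → A7 → B1 → DC.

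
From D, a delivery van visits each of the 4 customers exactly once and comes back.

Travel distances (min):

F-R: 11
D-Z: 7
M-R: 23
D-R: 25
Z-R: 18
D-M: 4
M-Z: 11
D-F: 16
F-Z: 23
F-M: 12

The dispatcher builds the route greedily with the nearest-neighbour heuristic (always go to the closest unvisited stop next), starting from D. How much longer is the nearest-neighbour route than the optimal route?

8 min longer than the optimal tour.

D: M=4, Z=7, F=16, R=25 ⇒ M
M: Z=11, F=12, R=23 ⇒ Z
Z: R=18, F=23 ⇒ R
R: F=11 ⇒ F
NN route D → M → Z → R → F → D costs 60.
Optimal: D → M → F → R → Z → D costs 52 (by enumerating all 12 distinct tours).
Excess = 60 − 52 = 8.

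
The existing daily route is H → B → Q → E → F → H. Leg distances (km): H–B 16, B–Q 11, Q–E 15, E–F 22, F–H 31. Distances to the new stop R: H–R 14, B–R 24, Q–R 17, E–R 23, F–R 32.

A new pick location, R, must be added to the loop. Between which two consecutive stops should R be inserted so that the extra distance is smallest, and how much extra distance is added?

Minimum extra distance: 15 km, inserting R between F and H.

Insertion cost between consecutive stops i–j is d(i,R) + d(R,j) − d(i,j):
  between H and B: 14 + 24 − 16 = 22
  between B and Q: 24 + 17 − 11 = 30
  between Q and E: 17 + 23 − 15 = 25
  between E and F: 23 + 32 − 22 = 33
  between F and H: 32 + 14 − 31 = 15
Cheapest insertion is between F and H, adding 15.
New total = 95 + 15 = 110.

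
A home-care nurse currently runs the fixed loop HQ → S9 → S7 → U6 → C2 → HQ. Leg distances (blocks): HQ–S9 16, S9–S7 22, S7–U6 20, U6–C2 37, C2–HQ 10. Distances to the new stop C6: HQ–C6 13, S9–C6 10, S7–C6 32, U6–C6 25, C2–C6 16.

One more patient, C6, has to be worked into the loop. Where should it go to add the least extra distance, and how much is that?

Insertion cost between consecutive stops i–j is d(i,C6) + d(C6,j) − d(i,j):
  between HQ and S9: 13 + 10 − 16 = 7
  between S9 and S7: 10 + 32 − 22 = 20
  between S7 and U6: 32 + 25 − 20 = 37
  between U6 and C2: 25 + 16 − 37 = 4
  between C2 and HQ: 16 + 13 − 10 = 19
Cheapest insertion is between U6 and C2, adding 4.
New total = 105 + 4 = 109.

+4 blocks — insert C6 between U6 and C2.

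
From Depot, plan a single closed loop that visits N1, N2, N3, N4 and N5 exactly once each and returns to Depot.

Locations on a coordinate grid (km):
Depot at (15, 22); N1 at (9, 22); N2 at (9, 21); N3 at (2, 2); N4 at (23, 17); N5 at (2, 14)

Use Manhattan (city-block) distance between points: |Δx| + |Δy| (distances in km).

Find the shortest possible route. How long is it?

82 km — the shortest possible round trip.

With 5 stops there are 5!/2 = 60 distinct round trips (a route and its reverse cost the same).
Depot-N1-N2-N3-N4-N5-Depot: 6+1+26+36+24+21 = 114
Depot-N1-N2-N3-N5-N4-Depot: 6+1+26+12+24+13 = 82
Depot-N1-N2-N4-N3-N5-Depot: 6+1+18+36+12+21 = 94
Depot-N1-N2-N4-N5-N3-Depot: 6+1+18+24+12+33 = 94
Depot-N1-N2-N5-N3-N4-Depot: 6+1+14+12+36+13 = 82
Depot-N1-N2-N5-N4-N3-Depot: 6+1+14+24+36+33 = 114
Depot-N1-N3-N2-N4-N5-Depot: 6+27+26+18+24+21 = 122
Depot-N1-N3-N2-N5-N4-Depot: 6+27+26+14+24+13 = 110
Depot-N1-N3-N4-N2-N5-Depot: 6+27+36+18+14+21 = 122
Depot-N1-N3-N4-N5-N2-Depot: 6+27+36+24+14+7 = 114
Depot-N1-N3-N5-N2-N4-Depot: 6+27+12+14+18+13 = 90
Depot-N1-N3-N5-N4-N2-Depot: 6+27+12+24+18+7 = 94
Depot-N1-N4-N2-N3-N5-Depot: 6+19+18+26+12+21 = 102
Depot-N1-N4-N2-N5-N3-Depot: 6+19+18+14+12+33 = 102
… (46 more)
The minimum is 82.
One optimal route: Depot → N1 → N2 → N3 → N5 → N4 → Depot (or its reverse).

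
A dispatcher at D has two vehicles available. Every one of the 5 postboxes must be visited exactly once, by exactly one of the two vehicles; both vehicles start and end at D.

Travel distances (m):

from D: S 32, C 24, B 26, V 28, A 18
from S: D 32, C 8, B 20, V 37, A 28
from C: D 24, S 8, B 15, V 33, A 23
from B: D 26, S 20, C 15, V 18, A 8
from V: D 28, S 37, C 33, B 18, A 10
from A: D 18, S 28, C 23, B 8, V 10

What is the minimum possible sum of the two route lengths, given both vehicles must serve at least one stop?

134 m — the smallest possible combined total.

Check every non-empty split of the stops between the two vehicles; for each half take its own optimal tour:
  {S} + {C, B, V, A}: 64 + 85 = 149
  {C} + {S, B, V, A}: 48 + 98 = 146
  {S, C} + {B, V, A}: 64 + 72 = 136
  {B} + {S, C, V, A}: 52 + 97 = 149
  {S, B} + {C, V, A}: 78 + 85 = 163
  {C, B} + {S, V, A}: 65 + 97 = 162
  … (15 splits in total)
  {S, C, B} + {V, A}: 78 + 56 = 134  ← best
Best: vehicle 1 D → C → S → B → D = 78; vehicle 2 D → V → A → D = 56; combined 134.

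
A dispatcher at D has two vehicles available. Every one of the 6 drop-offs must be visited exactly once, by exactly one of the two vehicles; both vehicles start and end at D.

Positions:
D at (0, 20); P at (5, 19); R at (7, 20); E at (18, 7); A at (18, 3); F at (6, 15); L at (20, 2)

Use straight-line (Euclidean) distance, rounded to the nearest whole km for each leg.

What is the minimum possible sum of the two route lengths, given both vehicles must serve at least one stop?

There are 2^5 − 1 = 31 ways to divide the 6 stops into two non-empty groups. For each, the best each vehicle can do is its own shortest tour through its group:
  {P} + {R, E, A, F, L}: 10 + 56 = 66
  {R} + {P, E, A, F, L}: 14 + 55 = 69
  {P, R} + {E, A, F, L}: 14 + 54 = 68
  {E} + {P, R, A, F, L}: 44 + 56 = 100
  {P, E} + {R, A, F, L}: 45 + 56 = 101
  {R, E} + {P, A, F, L}: 46 + 55 = 101
  … (31 splits in total)
Best: vehicle 1 D → P → D = 10; vehicle 2 D → R → E → L → A → F → D = 56; combined 66.

66 km — the smallest possible combined total.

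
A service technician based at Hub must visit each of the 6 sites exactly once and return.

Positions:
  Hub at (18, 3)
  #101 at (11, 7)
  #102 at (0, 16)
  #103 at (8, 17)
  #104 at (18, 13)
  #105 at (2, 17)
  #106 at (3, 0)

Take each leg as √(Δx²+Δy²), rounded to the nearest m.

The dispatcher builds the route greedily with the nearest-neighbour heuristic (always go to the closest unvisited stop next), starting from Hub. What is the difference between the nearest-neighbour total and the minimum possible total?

From Hub: #101=8, #104=10, #106=15, #103=17, #105=21, #102=22 → choose #101 (8).
From #101: #104=9, #103=10, #106=11, #105=13, #102=14 → choose #104 (9).
From #104: #103=11, #105=16, #102=18, #106=20 → choose #103 (11).
From #103: #105=6, #102=8, #106=18 → choose #105 (6).
From #105: #102=2, #106=17 → choose #102 (2).
From #102: #106=16 → choose #106 (16).
NN route Hub → #101 → #104 → #103 → #105 → #102 → #106 → Hub costs 67.
Optimal: Hub → #101 → #106 → #102 → #105 → #103 → #104 → Hub costs 64 (by enumerating all 360 distinct tours).
Excess = 67 − 64 = 3.

3 m longer than the optimal tour.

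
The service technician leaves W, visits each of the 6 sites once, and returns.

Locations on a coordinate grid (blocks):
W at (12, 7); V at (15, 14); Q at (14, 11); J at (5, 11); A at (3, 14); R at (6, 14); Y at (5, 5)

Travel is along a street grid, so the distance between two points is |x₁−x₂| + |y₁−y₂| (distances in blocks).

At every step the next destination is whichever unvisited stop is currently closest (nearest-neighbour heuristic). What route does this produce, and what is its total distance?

42 blocks along W → Q → V → R → A → J → Y → W.

W → [Q:6 / Y:9 / V:10 / J:11 / R:13 / A:16] → Q (6)
Q → [V:4 / J:9 / R:11 / A:14 / Y:15] → V (4)
V → [R:9 / A:12 / J:13 / Y:19] → R (9)
R → [A:3 / J:4 / Y:10] → A (3)
A → [J:5 / Y:11] → J (5)
J → [Y:6] → Y (6)
Return Y→W: 9.
Total = 6 + 4 + 9 + 3 + 5 + 6 + 9 = 42.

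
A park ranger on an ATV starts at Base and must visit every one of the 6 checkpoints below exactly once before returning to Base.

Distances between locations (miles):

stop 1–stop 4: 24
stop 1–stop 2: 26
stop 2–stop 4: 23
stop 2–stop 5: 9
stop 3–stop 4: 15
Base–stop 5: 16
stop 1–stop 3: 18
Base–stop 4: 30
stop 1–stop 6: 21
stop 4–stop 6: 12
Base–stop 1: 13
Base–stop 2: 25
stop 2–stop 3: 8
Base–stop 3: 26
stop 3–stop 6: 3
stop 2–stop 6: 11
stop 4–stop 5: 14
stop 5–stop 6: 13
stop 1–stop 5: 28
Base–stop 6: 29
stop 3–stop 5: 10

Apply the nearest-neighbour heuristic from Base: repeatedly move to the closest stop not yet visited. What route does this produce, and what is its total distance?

From Base: distances to unvisited — stop 1=13, stop 5=16, stop 2=25, stop 3=26, stop 6=29, stop 4=30. Nearest is stop 1 (13).
From stop 1: distances to unvisited — stop 3=18, stop 6=21, stop 4=24, stop 2=26, stop 5=28. Nearest is stop 3 (18).
From stop 3: distances to unvisited — stop 6=3, stop 2=8, stop 5=10, stop 4=15. Nearest is stop 6 (3).
From stop 6: distances to unvisited — stop 2=11, stop 4=12, stop 5=13. Nearest is stop 2 (11).
From stop 2: distances to unvisited — stop 5=9, stop 4=23. Nearest is stop 5 (9).
From stop 5: distances to unvisited — stop 4=14. Nearest is stop 4 (14).
Return stop 4→Base: 30.
Total = 13 + 18 + 3 + 11 + 9 + 14 + 30 = 98.

98 miles along Base → stop 1 → stop 3 → stop 6 → stop 2 → stop 5 → stop 4 → Base.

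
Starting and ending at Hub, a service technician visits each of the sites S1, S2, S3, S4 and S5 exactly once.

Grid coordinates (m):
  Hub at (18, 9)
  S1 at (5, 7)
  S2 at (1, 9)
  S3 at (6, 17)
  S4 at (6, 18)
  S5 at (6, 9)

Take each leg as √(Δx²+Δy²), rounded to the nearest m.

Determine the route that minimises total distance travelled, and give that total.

43 m — the shortest possible round trip.

Hub - S1 - S2 - S3 - S4 - S5 - Hub: 13+4+9+1+9+12 = 48
Hub - S1 - S2 - S3 - S5 - S4 - Hub: 13+4+9+8+9+15 = 58
Hub - S1 - S2 - S4 - S3 - S5 - Hub: 13+4+10+1+8+12 = 48
Hub - S1 - S2 - S4 - S5 - S3 - Hub: 13+4+10+9+8+14 = 58
Hub - S1 - S2 - S5 - S3 - S4 - Hub: 13+4+5+8+1+15 = 46
Hub - S1 - S2 - S5 - S4 - S3 - Hub: 13+4+5+9+1+14 = 46
Hub - S1 - S3 - S2 - S4 - S5 - Hub: 13+10+9+10+9+12 = 63
Hub - S1 - S3 - S2 - S5 - S4 - Hub: 13+10+9+5+9+15 = 61
Hub - S1 - S3 - S4 - S2 - S5 - Hub: 13+10+1+10+5+12 = 51
Hub - S1 - S3 - S4 - S5 - S2 - Hub: 13+10+1+9+5+17 = 55
Hub - S1 - S3 - S5 - S2 - S4 - Hub: 13+10+8+5+10+15 = 61
Hub - S1 - S3 - S5 - S4 - S2 - Hub: 13+10+8+9+10+17 = 67
Hub - S1 - S4 - S2 - S3 - S5 - Hub: 13+11+10+9+8+12 = 63
Hub - S1 - S4 - S2 - S5 - S3 - Hub: 13+11+10+5+8+14 = 61
… (46 more)
Hub - S3 - S4 - S2 - S1 - S5 - Hub: 14+1+10+4+2+12 = 43  ← best
The minimum is 43.
One optimal route: Hub → S3 → S4 → S2 → S1 → S5 → Hub (or its reverse).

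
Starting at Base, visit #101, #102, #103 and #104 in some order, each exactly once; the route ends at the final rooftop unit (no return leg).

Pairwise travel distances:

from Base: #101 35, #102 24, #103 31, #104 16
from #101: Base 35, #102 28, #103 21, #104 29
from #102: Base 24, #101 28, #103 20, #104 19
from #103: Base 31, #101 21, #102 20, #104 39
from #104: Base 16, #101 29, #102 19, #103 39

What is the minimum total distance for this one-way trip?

Minimum one-way distance = 76.

There are 4! = 24 possible orderings.
Base - #101 - #102 - #103 - #104: 35+28+20+39 = 122
Base - #101 - #102 - #104 - #103: 35+28+19+39 = 121
Base - #101 - #103 - #102 - #104: 35+21+20+19 = 95
Base - #101 - #103 - #104 - #102: 35+21+39+19 = 114
Base - #101 - #104 - #102 - #103: 35+29+19+20 = 103
Base - #101 - #104 - #103 - #102: 35+29+39+20 = 123
Base - #102 - #101 - #103 - #104: 24+28+21+39 = 112
Base - #102 - #101 - #104 - #103: 24+28+29+39 = 120
Base - #102 - #103 - #101 - #104: 24+20+21+29 = 94
Base - #102 - #103 - #104 - #101: 24+20+39+29 = 112
Base - #102 - #104 - #101 - #103: 24+19+29+21 = 93
Base - #102 - #104 - #103 - #101: 24+19+39+21 = 103
Base - #103 - #101 - #102 - #104: 31+21+28+19 = 99
Base - #103 - #101 - #104 - #102: 31+21+29+19 = 100
… (10 more)
Base - #104 - #102 - #103 - #101: 16+19+20+21 = 76  ← best
The minimum is 76.
One shortest path: Base → #104 → #102 → #103 → #101.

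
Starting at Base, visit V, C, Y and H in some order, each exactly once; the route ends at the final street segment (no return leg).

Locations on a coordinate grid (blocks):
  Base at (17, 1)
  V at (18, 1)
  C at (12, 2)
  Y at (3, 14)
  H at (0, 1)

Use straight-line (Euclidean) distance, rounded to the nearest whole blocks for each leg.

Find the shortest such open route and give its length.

Shortest open route: 32 blocks.

There are 4! = 24 possible orderings.
Base → V → C → Y → H: 1+6+15+13 = 35
Base → V → C → H → Y: 1+6+12+13 = 32
Base → V → Y → C → H: 1+20+15+12 = 48
Base → V → Y → H → C: 1+20+13+12 = 46
Base → V → H → C → Y: 1+18+12+15 = 46
Base → V → H → Y → C: 1+18+13+15 = 47
Base → C → V → Y → H: 5+6+20+13 = 44
Base → C → V → H → Y: 5+6+18+13 = 42
Base → C → Y → V → H: 5+15+20+18 = 58
Base → C → Y → H → V: 5+15+13+18 = 51
Base → C → H → V → Y: 5+12+18+20 = 55
Base → C → H → Y → V: 5+12+13+20 = 50
Base → Y → V → C → H: 19+20+6+12 = 57
Base → Y → V → H → C: 19+20+18+12 = 69
… (10 more)
The minimum is 32.
One shortest path: Base → V → C → H → Y.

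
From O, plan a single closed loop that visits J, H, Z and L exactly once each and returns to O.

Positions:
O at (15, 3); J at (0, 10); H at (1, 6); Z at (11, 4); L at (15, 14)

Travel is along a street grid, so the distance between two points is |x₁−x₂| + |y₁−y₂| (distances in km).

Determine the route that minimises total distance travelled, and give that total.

Shortest round trip = 52 km.

There are 12 distinct closed tours to check (reversals are equivalent).
O → J → H → Z → L → O: 22+5+12+14+11 = 64
O → J → H → L → Z → O: 22+5+22+14+5 = 68
O → J → Z → H → L → O: 22+17+12+22+11 = 84
O → J → Z → L → H → O: 22+17+14+22+17 = 92
O → J → L → H → Z → O: 22+19+22+12+5 = 80
O → J → L → Z → H → O: 22+19+14+12+17 = 84
O → H → J → Z → L → O: 17+5+17+14+11 = 64
O → H → J → L → Z → O: 17+5+19+14+5 = 60
O → H → Z → J → L → O: 17+12+17+19+11 = 76
O → H → L → J → Z → O: 17+22+19+17+5 = 80
O → Z → J → H → L → O: 5+17+5+22+11 = 60
O → Z → H → J → L → O: 5+12+5+19+11 = 52
The minimum is 52.
One optimal route: O → Z → H → J → L → O (or its reverse).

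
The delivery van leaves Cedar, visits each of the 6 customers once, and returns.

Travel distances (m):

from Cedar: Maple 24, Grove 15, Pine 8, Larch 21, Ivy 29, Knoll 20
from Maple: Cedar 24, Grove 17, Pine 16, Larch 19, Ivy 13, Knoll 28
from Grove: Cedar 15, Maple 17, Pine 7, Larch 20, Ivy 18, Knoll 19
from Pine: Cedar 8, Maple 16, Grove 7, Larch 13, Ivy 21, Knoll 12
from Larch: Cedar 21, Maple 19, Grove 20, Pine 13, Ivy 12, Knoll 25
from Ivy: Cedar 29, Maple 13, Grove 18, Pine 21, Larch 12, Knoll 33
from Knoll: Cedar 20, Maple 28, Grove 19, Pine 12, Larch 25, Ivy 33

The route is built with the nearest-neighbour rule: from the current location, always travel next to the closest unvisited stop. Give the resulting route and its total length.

Total distance 102 m via the nearest-neighbour route Cedar → Pine → Grove → Maple → Ivy → Larch → Knoll → Cedar.

Cedar → [Pine:8 / Grove:15 / Knoll:20 / Larch:21 / Maple:24 / Ivy:29] → Pine (8)
Pine → [Grove:7 / Knoll:12 / Larch:13 / Maple:16 / Ivy:21] → Grove (7)
Grove → [Maple:17 / Ivy:18 / Knoll:19 / Larch:20] → Maple (17)
Maple → [Ivy:13 / Larch:19 / Knoll:28] → Ivy (13)
Ivy → [Larch:12 / Knoll:33] → Larch (12)
Larch → [Knoll:25] → Knoll (25)
Return Knoll→Cedar: 20.
Total = 8 + 7 + 17 + 13 + 12 + 25 + 20 = 102.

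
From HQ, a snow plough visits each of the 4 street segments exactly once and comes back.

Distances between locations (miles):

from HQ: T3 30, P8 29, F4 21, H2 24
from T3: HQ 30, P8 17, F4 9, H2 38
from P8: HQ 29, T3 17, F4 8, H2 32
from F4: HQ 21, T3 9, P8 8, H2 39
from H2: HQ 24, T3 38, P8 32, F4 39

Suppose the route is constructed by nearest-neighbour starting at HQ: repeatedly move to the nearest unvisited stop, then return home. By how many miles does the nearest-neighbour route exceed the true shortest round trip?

From HQ: F4=21, H2=24, P8=29, T3=30 → choose F4 (21).
From F4: P8=8, T3=9, H2=39 → choose P8 (8).
From P8: T3=17, H2=32 → choose T3 (17).
From T3: H2=38 → choose H2 (38).
NN route HQ → F4 → P8 → T3 → H2 → HQ costs 108.
Optimal: HQ → T3 → F4 → P8 → H2 → HQ costs 103 (by enumerating all 12 distinct tours).
Excess = 108 − 103 = 5.

Excess over optimum: 5 miles.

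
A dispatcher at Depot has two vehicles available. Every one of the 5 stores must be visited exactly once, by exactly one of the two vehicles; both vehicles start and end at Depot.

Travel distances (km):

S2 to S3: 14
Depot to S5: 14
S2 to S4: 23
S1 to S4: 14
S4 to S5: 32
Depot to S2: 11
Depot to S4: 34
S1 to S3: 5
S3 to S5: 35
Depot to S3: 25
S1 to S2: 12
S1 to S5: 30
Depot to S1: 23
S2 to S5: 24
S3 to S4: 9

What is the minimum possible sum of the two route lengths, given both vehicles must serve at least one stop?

Check every non-empty split of the stops between the two vehicles; for each half take its own optimal tour:
  {S1} + {S2, S3, S4, S5}: 46 + 80 = 126
  {S2} + {S1, S3, S4, S5}: 22 + 83 = 105
  {S1, S2} + {S3, S4, S5}: 46 + 80 = 126
  {S3} + {S1, S2, S4, S5}: 50 + 83 = 133
  {S1, S3} + {S2, S4, S5}: 53 + 80 = 133
  {S2, S3} + {S1, S4, S5}: 50 + 83 = 133
  … (15 splits in total)
  {S1, S2, S3, S4} + {S5}: 71 + 28 = 99  ← best
Best: vehicle 1 Depot → S1 → S3 → S4 → S2 → Depot = 71; vehicle 2 Depot → S5 → Depot = 28; combined 99.

99 km — the smallest possible combined total.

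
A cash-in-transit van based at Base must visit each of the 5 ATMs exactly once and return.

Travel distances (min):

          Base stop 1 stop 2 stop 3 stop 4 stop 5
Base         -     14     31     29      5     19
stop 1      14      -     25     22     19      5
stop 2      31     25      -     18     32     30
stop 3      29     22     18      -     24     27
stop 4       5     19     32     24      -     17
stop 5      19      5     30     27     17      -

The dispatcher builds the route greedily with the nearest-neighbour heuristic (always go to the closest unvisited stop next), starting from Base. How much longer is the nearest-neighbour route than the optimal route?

Excess over optimum: 2 min.

Base: stop 4=5, stop 1=14, stop 5=19, stop 3=29, stop 2=31 ⇒ stop 4
stop 4: stop 5=17, stop 1=19, stop 3=24, stop 2=32 ⇒ stop 5
stop 5: stop 1=5, stop 3=27, stop 2=30 ⇒ stop 1
stop 1: stop 3=22, stop 2=25 ⇒ stop 3
stop 3: stop 2=18 ⇒ stop 2
NN route Base → stop 4 → stop 5 → stop 1 → stop 3 → stop 2 → Base costs 98.
Optimal: Base → stop 1 → stop 5 → stop 2 → stop 3 → stop 4 → Base costs 96 (by enumerating all 60 distinct tours).
Excess = 98 − 96 = 2.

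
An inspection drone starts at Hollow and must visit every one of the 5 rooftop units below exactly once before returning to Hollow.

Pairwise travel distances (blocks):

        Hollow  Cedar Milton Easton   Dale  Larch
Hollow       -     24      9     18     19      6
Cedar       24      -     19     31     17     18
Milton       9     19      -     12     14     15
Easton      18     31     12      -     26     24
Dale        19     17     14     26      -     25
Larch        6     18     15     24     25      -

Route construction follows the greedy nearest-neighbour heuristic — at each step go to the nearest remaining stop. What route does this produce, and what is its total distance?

Total distance 100 blocks via the nearest-neighbour route Hollow → Larch → Milton → Easton → Dale → Cedar → Hollow.

From Hollow: distances to unvisited — Larch=6, Milton=9, Easton=18, Dale=19, Cedar=24. Nearest is Larch (6).
From Larch: distances to unvisited — Milton=15, Cedar=18, Easton=24, Dale=25. Nearest is Milton (15).
From Milton: distances to unvisited — Easton=12, Dale=14, Cedar=19. Nearest is Easton (12).
From Easton: distances to unvisited — Dale=26, Cedar=31. Nearest is Dale (26).
From Dale: distances to unvisited — Cedar=17. Nearest is Cedar (17).
Return Cedar→Hollow: 24.
Total = 6 + 15 + 12 + 26 + 17 + 24 = 100.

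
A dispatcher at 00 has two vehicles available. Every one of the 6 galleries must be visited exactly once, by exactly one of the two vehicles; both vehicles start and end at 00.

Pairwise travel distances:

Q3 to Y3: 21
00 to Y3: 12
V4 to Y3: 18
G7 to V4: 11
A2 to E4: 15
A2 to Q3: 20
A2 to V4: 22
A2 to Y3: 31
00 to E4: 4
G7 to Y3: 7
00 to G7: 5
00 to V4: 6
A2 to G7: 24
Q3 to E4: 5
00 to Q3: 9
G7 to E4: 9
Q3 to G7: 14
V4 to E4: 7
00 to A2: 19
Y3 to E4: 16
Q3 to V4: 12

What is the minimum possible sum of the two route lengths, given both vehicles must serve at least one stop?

81 — the smallest possible combined total.

Check every non-empty split of the stops between the two vehicles; for each half take its own optimal tour:
  {A2} + {Q3, G7, V4, Y3, E4}: 38 + 51 = 89
  {Q3} + {A2, G7, V4, Y3, E4}: 18 + 71 = 89
  {A2, Q3} + {G7, V4, Y3, E4}: 48 + 41 = 89
  {G7} + {A2, Q3, V4, Y3, E4}: 10 + 81 = 91
  {A2, G7} + {Q3, V4, Y3, E4}: 48 + 51 = 99
  {Q3, G7} + {A2, V4, Y3, E4}: 28 + 71 = 99
  … (31 splits in total)
  {G7, Y3} + {A2, Q3, V4, E4}: 24 + 57 = 81  ← best
Best: vehicle 1 00 → G7 → Y3 → 00 = 24; vehicle 2 00 → A2 → Q3 → E4 → V4 → 00 = 57; combined 81.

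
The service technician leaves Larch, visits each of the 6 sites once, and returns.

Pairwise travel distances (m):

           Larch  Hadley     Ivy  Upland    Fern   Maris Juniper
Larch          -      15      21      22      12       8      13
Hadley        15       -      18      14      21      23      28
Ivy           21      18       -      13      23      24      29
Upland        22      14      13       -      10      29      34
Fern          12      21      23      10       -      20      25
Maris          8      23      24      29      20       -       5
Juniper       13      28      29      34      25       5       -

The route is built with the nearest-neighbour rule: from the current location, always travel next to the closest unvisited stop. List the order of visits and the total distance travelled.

94 m along Larch → Maris → Juniper → Fern → Upland → Ivy → Hadley → Larch.

From Larch: distances to unvisited — Maris=8, Fern=12, Juniper=13, Hadley=15, Ivy=21, Upland=22. Nearest is Maris (8).
From Maris: distances to unvisited — Juniper=5, Fern=20, Hadley=23, Ivy=24, Upland=29. Nearest is Juniper (5).
From Juniper: distances to unvisited — Fern=25, Hadley=28, Ivy=29, Upland=34. Nearest is Fern (25).
From Fern: distances to unvisited — Upland=10, Hadley=21, Ivy=23. Nearest is Upland (10).
From Upland: distances to unvisited — Ivy=13, Hadley=14. Nearest is Ivy (13).
From Ivy: distances to unvisited — Hadley=18. Nearest is Hadley (18).
Return Hadley→Larch: 15.
Total = 8 + 5 + 25 + 10 + 13 + 18 + 15 = 94.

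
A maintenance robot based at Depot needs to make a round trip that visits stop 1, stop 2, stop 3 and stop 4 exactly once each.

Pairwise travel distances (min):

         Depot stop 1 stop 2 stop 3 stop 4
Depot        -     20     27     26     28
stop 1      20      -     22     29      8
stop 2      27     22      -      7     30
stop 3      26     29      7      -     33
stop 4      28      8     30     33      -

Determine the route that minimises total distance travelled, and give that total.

Minimum total distance: 91 min.

There are 12 distinct closed tours to check (reversals are equivalent).
Depot → stop 1 → stop 2 → stop 3 → stop 4 → Depot: 20+22+7+33+28 = 110
Depot → stop 1 → stop 2 → stop 4 → stop 3 → Depot: 20+22+30+33+26 = 131
Depot → stop 1 → stop 3 → stop 2 → stop 4 → Depot: 20+29+7+30+28 = 114
Depot → stop 1 → stop 3 → stop 4 → stop 2 → Depot: 20+29+33+30+27 = 139
Depot → stop 1 → stop 4 → stop 2 → stop 3 → Depot: 20+8+30+7+26 = 91
Depot → stop 1 → stop 4 → stop 3 → stop 2 → Depot: 20+8+33+7+27 = 95
Depot → stop 2 → stop 1 → stop 3 → stop 4 → Depot: 27+22+29+33+28 = 139
Depot → stop 2 → stop 1 → stop 4 → stop 3 → Depot: 27+22+8+33+26 = 116
Depot → stop 2 → stop 3 → stop 1 → stop 4 → Depot: 27+7+29+8+28 = 99
Depot → stop 2 → stop 4 → stop 1 → stop 3 → Depot: 27+30+8+29+26 = 120
Depot → stop 3 → stop 1 → stop 2 → stop 4 → Depot: 26+29+22+30+28 = 135
Depot → stop 3 → stop 2 → stop 1 → stop 4 → Depot: 26+7+22+8+28 = 91
The minimum is 91.
One optimal route: Depot → stop 1 → stop 4 → stop 2 → stop 3 → Depot (or its reverse).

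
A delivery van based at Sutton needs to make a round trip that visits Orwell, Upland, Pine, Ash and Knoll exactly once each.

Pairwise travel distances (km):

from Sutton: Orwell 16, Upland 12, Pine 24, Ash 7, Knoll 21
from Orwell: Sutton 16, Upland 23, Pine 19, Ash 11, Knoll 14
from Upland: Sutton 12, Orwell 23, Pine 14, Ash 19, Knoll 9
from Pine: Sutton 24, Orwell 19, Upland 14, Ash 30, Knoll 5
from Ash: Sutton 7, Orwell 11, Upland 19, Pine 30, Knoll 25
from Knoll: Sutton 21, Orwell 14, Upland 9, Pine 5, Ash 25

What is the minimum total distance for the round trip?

Sutton→Orwell→Upland→Pine→Ash→Knoll→Sutton: 16+23+14+30+25+21 = 129
Sutton→Orwell→Upland→Pine→Knoll→Ash→Sutton: 16+23+14+5+25+7 = 90
Sutton→Orwell→Upland→Ash→Pine→Knoll→Sutton: 16+23+19+30+5+21 = 114
Sutton→Orwell→Upland→Ash→Knoll→Pine→Sutton: 16+23+19+25+5+24 = 112
Sutton→Orwell→Upland→Knoll→Pine→Ash→Sutton: 16+23+9+5+30+7 = 90
Sutton→Orwell→Upland→Knoll→Ash→Pine→Sutton: 16+23+9+25+30+24 = 127
Sutton→Orwell→Pine→Upland→Ash→Knoll→Sutton: 16+19+14+19+25+21 = 114
Sutton→Orwell→Pine→Upland→Knoll→Ash→Sutton: 16+19+14+9+25+7 = 90
Sutton→Orwell→Pine→Ash→Upland→Knoll→Sutton: 16+19+30+19+9+21 = 114
Sutton→Orwell→Pine→Ash→Knoll→Upland→Sutton: 16+19+30+25+9+12 = 111
Sutton→Orwell→Pine→Knoll→Upland→Ash→Sutton: 16+19+5+9+19+7 = 75
Sutton→Orwell→Pine→Knoll→Ash→Upland→Sutton: 16+19+5+25+19+12 = 96
Sutton→Orwell→Ash→Upland→Pine→Knoll→Sutton: 16+11+19+14+5+21 = 86
Sutton→Orwell→Ash→Upland→Knoll→Pine→Sutton: 16+11+19+9+5+24 = 84
… (46 more)
Sutton→Upland→Pine→Knoll→Orwell→Ash→Sutton: 12+14+5+14+11+7 = 63  ← best
The minimum is 63.
One optimal route: Sutton → Upland → Pine → Knoll → Orwell → Ash → Sutton (or its reverse).

Shortest round trip = 63 km.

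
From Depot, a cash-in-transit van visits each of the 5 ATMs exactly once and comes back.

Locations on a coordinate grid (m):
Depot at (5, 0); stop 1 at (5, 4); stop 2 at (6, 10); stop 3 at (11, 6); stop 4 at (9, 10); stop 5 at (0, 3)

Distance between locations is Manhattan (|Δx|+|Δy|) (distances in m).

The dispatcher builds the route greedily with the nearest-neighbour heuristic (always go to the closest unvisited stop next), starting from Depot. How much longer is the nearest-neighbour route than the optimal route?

From Depot: stop 1=4, stop 5=8, stop 2=11, stop 3=12, stop 4=14 → choose stop 1 (4).
From stop 1: stop 5=6, stop 2=7, stop 3=8, stop 4=10 → choose stop 5 (6).
From stop 5: stop 2=13, stop 3=14, stop 4=16 → choose stop 2 (13).
From stop 2: stop 4=3, stop 3=9 → choose stop 4 (3).
From stop 4: stop 3=6 → choose stop 3 (6).
NN route Depot → stop 1 → stop 5 → stop 2 → stop 4 → stop 3 → Depot costs 44.
Optimal: Depot → stop 1 → stop 2 → stop 4 → stop 3 → stop 5 → Depot costs 42 (by enumerating all 60 distinct tours).
Excess = 44 − 42 = 2.

Excess over optimum: 2 m.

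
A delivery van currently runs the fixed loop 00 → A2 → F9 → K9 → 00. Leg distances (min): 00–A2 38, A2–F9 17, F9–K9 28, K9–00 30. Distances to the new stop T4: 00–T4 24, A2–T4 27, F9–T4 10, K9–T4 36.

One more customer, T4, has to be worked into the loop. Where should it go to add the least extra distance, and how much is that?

+13 min — insert T4 between 00 and A2.

Insertion cost between consecutive stops i–j is d(i,T4) + d(T4,j) − d(i,j):
  between 00 and A2: 24 + 27 − 38 = 13
  between A2 and F9: 27 + 10 − 17 = 20
  between F9 and K9: 10 + 36 − 28 = 18
  between K9 and 00: 36 + 24 − 30 = 30
Cheapest insertion is between 00 and A2, adding 13.
New total = 113 + 13 = 126.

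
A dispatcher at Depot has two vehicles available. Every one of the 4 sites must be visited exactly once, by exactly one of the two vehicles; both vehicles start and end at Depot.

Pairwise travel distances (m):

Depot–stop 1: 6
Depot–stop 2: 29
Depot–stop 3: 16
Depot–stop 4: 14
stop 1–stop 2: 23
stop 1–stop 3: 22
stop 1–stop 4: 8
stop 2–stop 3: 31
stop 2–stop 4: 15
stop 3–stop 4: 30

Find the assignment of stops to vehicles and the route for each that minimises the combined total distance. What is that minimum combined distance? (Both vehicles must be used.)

88 m — the smallest possible combined total.

Check every non-empty split of the stops between the two vehicles; for each half take its own optimal tour:
  {stop 1} + {stop 2, stop 3, stop 4}: 12 + 76 = 88
  {stop 2} + {stop 1, stop 3, stop 4}: 58 + 60 = 118
  {stop 1, stop 2} + {stop 3, stop 4}: 58 + 60 = 118
  {stop 3} + {stop 1, stop 2, stop 4}: 32 + 58 = 90
  {stop 1, stop 3} + {stop 2, stop 4}: 44 + 58 = 102
  {stop 2, stop 3} + {stop 1, stop 4}: 76 + 28 = 104
  … (7 splits in total)
Best: vehicle 1 Depot → stop 1 → Depot = 12; vehicle 2 Depot → stop 3 → stop 2 → stop 4 → Depot = 76; combined 88.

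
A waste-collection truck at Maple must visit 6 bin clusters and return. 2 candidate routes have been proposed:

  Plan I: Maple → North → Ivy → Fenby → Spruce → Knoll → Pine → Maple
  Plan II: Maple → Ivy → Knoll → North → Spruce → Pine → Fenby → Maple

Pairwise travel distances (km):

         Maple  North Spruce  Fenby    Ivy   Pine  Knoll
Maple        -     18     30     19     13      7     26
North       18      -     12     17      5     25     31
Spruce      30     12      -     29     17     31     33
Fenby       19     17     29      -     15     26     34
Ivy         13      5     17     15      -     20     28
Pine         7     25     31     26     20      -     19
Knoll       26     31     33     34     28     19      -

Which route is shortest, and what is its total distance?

Plan I: 18 + 5 + 15 + 29 + 33 + 19 + 7 = 126
Plan II: 13 + 28 + 31 + 12 + 31 + 26 + 19 = 160

126 km — Plan I is the shortest.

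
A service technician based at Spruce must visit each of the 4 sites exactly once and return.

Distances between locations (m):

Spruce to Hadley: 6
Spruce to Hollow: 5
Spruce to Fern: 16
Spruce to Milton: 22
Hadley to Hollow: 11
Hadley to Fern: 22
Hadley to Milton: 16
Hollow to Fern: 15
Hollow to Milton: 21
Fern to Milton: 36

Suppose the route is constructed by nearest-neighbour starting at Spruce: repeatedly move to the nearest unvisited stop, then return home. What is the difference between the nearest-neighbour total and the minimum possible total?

The nearest-neighbour route is 10 m longer than optimal.

From Spruce: Hollow=5, Hadley=6, Fern=16, Milton=22 → choose Hollow (5).
From Hollow: Hadley=11, Fern=15, Milton=21 → choose Hadley (11).
From Hadley: Milton=16, Fern=22 → choose Milton (16).
From Milton: Fern=36 → choose Fern (36).
NN route Spruce → Hollow → Hadley → Milton → Fern → Spruce costs 84.
Optimal: Spruce → Hadley → Milton → Hollow → Fern → Spruce costs 74 (by enumerating all 12 distinct tours).
Excess = 84 − 74 = 10.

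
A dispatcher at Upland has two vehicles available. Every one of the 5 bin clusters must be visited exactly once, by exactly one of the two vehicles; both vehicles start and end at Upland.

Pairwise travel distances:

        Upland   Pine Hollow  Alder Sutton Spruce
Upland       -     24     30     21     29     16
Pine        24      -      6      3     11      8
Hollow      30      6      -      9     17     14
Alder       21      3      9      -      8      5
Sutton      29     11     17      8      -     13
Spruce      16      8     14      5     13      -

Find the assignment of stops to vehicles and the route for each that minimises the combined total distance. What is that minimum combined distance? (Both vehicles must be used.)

Check every non-empty split of the stops between the two vehicles; for each half take its own optimal tour:
  {Pine} + {Hollow, Alder, Sutton, Spruce}: 48 + 76 = 124
  {Hollow} + {Pine, Alder, Sutton, Spruce}: 60 + 64 = 124
  {Pine, Hollow} + {Alder, Sutton, Spruce}: 60 + 58 = 118
  {Alder} + {Pine, Hollow, Sutton, Spruce}: 42 + 76 = 118
  {Pine, Alder} + {Hollow, Sutton, Spruce}: 48 + 76 = 124
  {Hollow, Alder} + {Pine, Sutton, Spruce}: 60 + 64 = 124
  … (15 splits in total)
  {Pine, Hollow, Alder, Sutton} + {Spruce}: 76 + 32 = 108  ← best
Best: vehicle 1 Upland → Pine → Hollow → Alder → Sutton → Upland = 76; vehicle 2 Upland → Spruce → Upland = 32; combined 108.

Minimum combined distance: 108.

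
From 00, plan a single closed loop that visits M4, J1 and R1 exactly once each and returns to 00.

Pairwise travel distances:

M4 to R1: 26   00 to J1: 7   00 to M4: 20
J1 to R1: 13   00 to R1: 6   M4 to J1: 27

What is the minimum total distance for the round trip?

66 — the shortest possible round trip.

There are 3 distinct closed tours to check (reversals are equivalent).
00 - M4 - J1 - R1 - 00: 20+27+13+6 = 66
00 - M4 - R1 - J1 - 00: 20+26+13+7 = 66
00 - J1 - M4 - R1 - 00: 7+27+26+6 = 66
The minimum is 66.
One optimal route: 00 → M4 → J1 → R1 → 00 (or its reverse).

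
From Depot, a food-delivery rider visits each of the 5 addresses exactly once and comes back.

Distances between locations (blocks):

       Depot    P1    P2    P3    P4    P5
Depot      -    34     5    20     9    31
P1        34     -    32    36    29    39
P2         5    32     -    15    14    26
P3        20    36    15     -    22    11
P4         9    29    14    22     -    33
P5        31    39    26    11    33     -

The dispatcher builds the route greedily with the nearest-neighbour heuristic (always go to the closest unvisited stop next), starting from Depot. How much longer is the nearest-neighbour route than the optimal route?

From Depot: P2=5, P4=9, P3=20, P5=31, P1=34 → choose P2 (5).
From P2: P4=14, P3=15, P5=26, P1=32 → choose P4 (14).
From P4: P3=22, P1=29, P5=33 → choose P3 (22).
From P3: P5=11, P1=36 → choose P5 (11).
From P5: P1=39 → choose P1 (39).
NN route Depot → P2 → P4 → P3 → P5 → P1 → Depot costs 125.
Optimal: Depot → P2 → P3 → P5 → P1 → P4 → Depot costs 108 (by enumerating all 60 distinct tours).
Excess = 125 − 108 = 17.

17 blocks longer than the optimal tour.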